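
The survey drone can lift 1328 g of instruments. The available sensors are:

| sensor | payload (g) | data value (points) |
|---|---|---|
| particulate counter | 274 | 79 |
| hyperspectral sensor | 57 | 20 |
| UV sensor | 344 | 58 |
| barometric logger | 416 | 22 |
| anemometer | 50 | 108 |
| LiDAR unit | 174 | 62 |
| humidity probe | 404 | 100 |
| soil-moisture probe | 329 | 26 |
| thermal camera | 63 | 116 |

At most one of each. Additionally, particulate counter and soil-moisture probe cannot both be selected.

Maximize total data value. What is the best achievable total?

Filling by ratio: particulate counter + hyperspectral sensor + anemometer + LiDAR unit + humidity probe + thermal camera for 485, with 306 g left unused.
Replace hyperspectral sensor with UV sensor: the trade gains 38 net, giving 523 at 1309 g.
The closest alternative, particulate counter + hyperspectral sensor + anemometer + LiDAR unit + humidity probe + thermal camera, reaches only 485.

523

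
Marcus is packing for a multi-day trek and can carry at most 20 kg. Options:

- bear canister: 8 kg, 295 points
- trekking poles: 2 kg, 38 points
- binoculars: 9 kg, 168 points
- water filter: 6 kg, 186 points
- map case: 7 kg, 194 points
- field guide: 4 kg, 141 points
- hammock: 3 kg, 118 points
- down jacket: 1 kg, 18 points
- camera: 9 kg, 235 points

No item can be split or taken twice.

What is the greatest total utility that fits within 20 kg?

660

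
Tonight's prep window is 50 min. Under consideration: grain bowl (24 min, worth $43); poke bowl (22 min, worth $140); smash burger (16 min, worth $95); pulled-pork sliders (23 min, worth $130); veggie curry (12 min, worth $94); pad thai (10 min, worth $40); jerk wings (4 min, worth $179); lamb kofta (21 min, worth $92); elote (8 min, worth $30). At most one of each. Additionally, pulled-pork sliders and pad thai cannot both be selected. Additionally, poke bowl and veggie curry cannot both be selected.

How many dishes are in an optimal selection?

The maximum profit within 50 min is 449.
poke bowl + pulled-pork sliders + jerk wings hits 449 at 49 min.
All optima have 3 dishes.

3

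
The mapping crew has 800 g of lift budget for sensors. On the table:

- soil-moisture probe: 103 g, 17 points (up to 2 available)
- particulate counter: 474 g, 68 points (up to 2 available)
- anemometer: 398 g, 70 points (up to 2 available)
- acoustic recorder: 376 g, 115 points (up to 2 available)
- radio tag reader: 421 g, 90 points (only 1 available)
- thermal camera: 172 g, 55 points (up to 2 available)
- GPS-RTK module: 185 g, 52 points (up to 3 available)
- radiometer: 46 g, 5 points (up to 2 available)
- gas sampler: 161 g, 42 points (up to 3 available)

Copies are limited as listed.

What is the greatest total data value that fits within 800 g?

235

Filling by ratio: acoustic recorder + 2×thermal camera + radiometer for 230, with 34 g left unused.
The 344 g tied up in 2×thermal camera is better spent on acoustic recorder — total rises to 235 (798 g).
Every other selection either busts 800 g or exceeds an availability limit or fails to beat 235.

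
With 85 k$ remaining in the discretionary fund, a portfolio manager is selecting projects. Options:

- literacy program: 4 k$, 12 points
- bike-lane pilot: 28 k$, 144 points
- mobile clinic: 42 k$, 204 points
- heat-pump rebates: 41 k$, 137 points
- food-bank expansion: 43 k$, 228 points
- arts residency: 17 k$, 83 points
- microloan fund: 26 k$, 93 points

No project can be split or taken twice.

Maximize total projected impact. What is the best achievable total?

The ratio heuristic lands on literacy program + bike-lane pilot + food-bank expansion (384) but leaves 10 k$ idle.
Dropping literacy program and bike-lane pilot frees 32 k$; slotting in mobile clinic (42 k$) lifts the total to 432 at 85 k$.
Next best is literacy program + bike-lane pilot + food-bank expansion at 384 (75 k$) — short by 48.

432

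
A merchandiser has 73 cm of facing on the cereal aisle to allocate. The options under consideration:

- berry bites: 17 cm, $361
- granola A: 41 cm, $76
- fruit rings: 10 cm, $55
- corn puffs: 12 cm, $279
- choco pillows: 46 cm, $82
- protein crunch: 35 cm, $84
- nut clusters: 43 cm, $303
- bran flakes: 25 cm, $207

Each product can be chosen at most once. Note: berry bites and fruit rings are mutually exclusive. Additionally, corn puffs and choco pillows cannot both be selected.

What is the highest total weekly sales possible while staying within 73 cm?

Density check — corn puffs 23.25, berry bites 21.24, bran flakes 8.28 are the best per cm.
Taking berry bites + corn puffs + nut clusters: 72 cm used, 943 in weekly sales.
That's the maximum — no feasible swap from here does better than 943.

943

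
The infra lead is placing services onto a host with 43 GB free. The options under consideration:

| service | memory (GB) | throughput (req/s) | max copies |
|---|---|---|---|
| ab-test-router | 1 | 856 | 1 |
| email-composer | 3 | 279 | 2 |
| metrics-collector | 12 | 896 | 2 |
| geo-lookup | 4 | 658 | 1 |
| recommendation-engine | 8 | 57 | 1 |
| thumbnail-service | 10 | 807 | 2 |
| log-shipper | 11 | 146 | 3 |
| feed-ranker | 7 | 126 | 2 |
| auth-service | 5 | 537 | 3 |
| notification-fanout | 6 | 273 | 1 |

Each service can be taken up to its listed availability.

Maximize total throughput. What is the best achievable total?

By throughput per GB: ab-test-router 856.00, geo-lookup 164.50, auth-service 107.40, email-composer 93.00 lead.
Taking the top-ratio services first gives ab-test-router + 2×email-composer + geo-lookup + thumbnail-service + 3×auth-service + notification-fanout for 4763 (42 GB).
The 9 GB tied up in email-composer and notification-fanout is better spent on thumbnail-service — total rises to 5018 (43 GB).
Every other selection either busts 43 GB or exceeds an availability limit or fails to beat 5018.

5018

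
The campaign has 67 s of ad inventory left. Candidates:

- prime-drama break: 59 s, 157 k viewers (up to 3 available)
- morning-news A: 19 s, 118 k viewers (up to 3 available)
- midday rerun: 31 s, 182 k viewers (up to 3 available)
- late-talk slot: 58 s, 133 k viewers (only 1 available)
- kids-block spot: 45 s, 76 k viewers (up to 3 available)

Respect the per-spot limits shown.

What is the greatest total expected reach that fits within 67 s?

The ratio heuristic lands on 3×morning-news A (354) but leaves 10 s idle.
Dropping 3×morning-news A frees 57 s; slotting in 2×midday rerun (62 s) lifts the total to 364 at 62 s.

364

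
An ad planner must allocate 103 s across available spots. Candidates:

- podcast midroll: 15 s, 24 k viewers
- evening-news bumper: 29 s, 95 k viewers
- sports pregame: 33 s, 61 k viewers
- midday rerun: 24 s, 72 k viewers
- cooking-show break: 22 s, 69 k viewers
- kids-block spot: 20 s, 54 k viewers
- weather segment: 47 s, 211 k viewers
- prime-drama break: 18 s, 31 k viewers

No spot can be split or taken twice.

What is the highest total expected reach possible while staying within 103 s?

Filling by ratio: evening-news bumper + cooking-show break + weather segment for 375, with 5 s left unused.
Replace cooking-show break with midday rerun: the trade gains 3 net, giving 378 at 100 s.
The closest alternative, evening-news bumper + cooking-show break + weather segment, reaches only 375.

378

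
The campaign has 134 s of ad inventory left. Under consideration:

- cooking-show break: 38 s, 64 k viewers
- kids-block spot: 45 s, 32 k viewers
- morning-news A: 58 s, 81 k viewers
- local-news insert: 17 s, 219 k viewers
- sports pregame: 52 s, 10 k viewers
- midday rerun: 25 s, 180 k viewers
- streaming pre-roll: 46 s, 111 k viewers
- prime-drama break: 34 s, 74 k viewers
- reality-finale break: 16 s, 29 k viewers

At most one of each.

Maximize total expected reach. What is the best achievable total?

Best packing: local-news insert + midday rerun + streaming pre-roll + prime-drama break — 122 s, 584 total.
The closest alternative, cooking-show break + local-news insert + midday rerun + streaming pre-roll, reaches only 574.

584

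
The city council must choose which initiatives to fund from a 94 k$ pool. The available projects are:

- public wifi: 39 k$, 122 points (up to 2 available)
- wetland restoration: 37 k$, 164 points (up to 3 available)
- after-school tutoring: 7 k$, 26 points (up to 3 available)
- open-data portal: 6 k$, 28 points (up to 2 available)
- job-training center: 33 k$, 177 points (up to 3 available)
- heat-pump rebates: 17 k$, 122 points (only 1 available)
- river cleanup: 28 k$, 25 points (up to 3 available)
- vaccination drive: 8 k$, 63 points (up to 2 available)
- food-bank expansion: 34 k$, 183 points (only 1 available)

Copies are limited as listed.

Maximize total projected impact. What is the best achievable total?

545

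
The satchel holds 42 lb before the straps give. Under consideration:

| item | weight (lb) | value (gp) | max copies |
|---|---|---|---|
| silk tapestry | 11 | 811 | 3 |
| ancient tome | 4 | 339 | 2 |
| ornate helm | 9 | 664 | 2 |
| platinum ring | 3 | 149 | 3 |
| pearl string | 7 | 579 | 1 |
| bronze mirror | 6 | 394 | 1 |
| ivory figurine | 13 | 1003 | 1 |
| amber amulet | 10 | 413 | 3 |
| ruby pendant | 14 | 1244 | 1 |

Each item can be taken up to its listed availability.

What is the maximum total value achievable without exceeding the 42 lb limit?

The ratio ordering already packs tightly: 2×ancient tome + pearl string + ivory figurine + ruby pendant, 42 lb, 3504.

3504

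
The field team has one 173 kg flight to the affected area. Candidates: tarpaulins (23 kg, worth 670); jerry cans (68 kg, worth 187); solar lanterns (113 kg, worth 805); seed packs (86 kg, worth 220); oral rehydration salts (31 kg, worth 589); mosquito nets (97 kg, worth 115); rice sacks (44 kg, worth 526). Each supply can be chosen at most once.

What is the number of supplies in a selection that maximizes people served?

3

Best achievable people served is 2064.
For example tarpaulins + solar lanterns + oral rehydration salts achieves it, using 167 kg.
Every optimal selection uses 3 supplies.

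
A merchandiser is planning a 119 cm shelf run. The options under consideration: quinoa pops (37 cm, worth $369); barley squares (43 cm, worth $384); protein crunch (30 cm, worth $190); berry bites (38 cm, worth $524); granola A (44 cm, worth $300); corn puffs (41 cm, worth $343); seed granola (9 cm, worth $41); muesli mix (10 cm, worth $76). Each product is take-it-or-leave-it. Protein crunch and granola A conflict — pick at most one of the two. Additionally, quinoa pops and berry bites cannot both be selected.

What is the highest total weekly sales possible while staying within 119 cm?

1133

Best packing: protein crunch + berry bites + corn puffs + muesli mix — 119 cm, 1133 total.
Nothing else feasible within 119 cm beats 1133.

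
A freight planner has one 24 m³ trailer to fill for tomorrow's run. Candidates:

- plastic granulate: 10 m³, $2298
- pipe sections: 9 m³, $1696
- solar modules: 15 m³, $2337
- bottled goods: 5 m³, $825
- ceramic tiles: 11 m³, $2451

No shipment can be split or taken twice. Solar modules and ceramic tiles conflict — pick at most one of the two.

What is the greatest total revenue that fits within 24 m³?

The ratio heuristic lands on plastic granulate + ceramic tiles (4749) but leaves 3 m³ idle.
Replace ceramic tiles with pipe sections + bottled goods: the trade gains 70 net, giving 4819 at 24 m³.
Runner-up plastic granulate + ceramic tiles tops out at 4749.

4819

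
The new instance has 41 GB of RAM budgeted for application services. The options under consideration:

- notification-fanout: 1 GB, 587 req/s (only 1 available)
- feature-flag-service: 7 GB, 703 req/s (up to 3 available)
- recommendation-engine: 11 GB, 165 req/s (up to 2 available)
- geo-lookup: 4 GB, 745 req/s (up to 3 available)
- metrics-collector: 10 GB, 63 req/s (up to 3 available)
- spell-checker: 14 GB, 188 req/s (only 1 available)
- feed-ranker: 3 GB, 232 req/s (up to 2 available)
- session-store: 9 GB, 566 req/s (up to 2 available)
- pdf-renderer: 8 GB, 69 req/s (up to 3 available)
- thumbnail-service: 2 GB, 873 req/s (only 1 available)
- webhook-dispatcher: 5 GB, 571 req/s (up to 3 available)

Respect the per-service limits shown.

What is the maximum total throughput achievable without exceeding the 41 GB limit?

6375

By throughput per GB: notification-fanout 587.00, thumbnail-service 436.50, geo-lookup 186.25 lead.
The ratio heuristic lands on notification-fanout + feature-flag-service + 3×geo-lookup + feed-ranker + thumbnail-service + 3×webhook-dispatcher (6343) but leaves 1 GB idle.
The 13 GB tied up in feed-ranker and 2×webhook-dispatcher is better spent on 2×feature-flag-service — total rises to 6375 (41 GB).
That's the maximum — no swap from here does better than 6375.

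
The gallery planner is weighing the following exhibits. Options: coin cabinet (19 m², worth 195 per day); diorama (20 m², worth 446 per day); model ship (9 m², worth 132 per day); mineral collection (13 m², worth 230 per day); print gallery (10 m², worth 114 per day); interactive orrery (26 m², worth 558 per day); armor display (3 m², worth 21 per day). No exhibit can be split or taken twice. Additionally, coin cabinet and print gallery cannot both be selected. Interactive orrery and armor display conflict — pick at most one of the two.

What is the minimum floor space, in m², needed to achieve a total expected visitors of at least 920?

46

Look for the lowest-floor combination reaching 920.
diorama + interactive orrery reaches 1004 using 46 m².
No combination under 46 m² hits 920.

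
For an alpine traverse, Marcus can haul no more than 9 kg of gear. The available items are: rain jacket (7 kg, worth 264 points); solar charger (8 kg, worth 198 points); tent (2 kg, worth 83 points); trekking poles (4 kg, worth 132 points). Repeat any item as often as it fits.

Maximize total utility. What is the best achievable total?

347

Taking the top-ratio items first gives 4×tent for 332 (8 kg).
Replace 3×tent with rain jacket: the trade gains 15 net, giving 347 at 9 kg.
Nothing else within 9 kg beats 347.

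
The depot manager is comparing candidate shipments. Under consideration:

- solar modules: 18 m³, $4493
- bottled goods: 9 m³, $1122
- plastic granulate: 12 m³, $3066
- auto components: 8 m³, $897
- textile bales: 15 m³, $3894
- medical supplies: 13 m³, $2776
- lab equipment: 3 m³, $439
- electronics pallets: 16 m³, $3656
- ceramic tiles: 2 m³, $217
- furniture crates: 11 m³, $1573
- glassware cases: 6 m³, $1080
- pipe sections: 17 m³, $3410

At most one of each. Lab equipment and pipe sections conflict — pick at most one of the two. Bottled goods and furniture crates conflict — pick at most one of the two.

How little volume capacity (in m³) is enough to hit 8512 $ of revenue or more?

Look for the lowest-volume combination reaching 8512.
solar modules + textile bales + ceramic tiles: 8604 revenue at 35 m³.
Below 35 m³ the best achievable stays under 8512.

35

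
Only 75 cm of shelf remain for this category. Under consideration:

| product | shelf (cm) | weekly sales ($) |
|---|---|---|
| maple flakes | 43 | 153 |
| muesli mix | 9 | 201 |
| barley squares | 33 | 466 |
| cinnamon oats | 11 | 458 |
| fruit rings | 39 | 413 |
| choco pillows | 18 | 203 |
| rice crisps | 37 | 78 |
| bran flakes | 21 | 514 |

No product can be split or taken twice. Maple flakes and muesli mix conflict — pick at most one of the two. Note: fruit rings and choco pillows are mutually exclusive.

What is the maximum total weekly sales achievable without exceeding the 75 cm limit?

By weekly sales per cm: cinnamon oats 41.64, bran flakes 24.48, muesli mix 22.33 lead.
The ratio ordering already packs tightly: muesli mix + barley squares + cinnamon oats + bran flakes, 74 cm, 1639.
The closest alternative, barley squares + cinnamon oats + bran flakes, reaches only 1438.

1639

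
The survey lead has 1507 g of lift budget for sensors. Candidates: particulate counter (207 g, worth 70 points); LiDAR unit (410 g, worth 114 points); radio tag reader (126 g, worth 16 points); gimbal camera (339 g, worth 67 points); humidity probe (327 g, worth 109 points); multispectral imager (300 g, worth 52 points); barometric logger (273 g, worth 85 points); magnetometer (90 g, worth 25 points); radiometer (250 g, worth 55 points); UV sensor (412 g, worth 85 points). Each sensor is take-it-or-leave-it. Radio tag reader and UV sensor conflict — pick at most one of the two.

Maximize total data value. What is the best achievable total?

A density-first pass picks particulate counter + LiDAR unit + radio tag reader + humidity probe + barometric logger + magnetometer — 419 at 1433 g.
Dropping radio tag reader and magnetometer frees 216 g; slotting in radiometer (250 g) lifts the total to 433 at 1467 g.
Next best is particulate counter + LiDAR unit + radio tag reader + humidity probe + barometric logger + magnetometer at 419 (1433 g) — short by 14.

433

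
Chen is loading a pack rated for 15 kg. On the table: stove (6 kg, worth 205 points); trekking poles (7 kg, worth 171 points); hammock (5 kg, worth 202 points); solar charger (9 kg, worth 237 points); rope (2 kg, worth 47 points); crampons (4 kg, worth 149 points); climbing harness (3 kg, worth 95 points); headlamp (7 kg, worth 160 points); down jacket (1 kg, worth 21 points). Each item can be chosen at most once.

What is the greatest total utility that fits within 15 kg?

556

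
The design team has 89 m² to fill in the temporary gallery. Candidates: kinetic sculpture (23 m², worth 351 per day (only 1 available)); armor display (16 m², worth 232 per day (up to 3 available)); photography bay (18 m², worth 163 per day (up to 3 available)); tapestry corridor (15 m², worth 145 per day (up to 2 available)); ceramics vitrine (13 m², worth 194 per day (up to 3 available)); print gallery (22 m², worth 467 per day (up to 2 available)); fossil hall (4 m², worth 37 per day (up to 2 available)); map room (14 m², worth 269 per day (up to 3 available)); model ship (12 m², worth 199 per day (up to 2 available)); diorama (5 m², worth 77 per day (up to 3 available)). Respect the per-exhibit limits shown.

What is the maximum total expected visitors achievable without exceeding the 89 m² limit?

A density-first pass picks 2×print gallery + 3×map room — 1741 at 86 m².
Dropping map room frees 14 m²; slotting in model ship + diorama (17 m²) lifts the total to 1748 at 89 m².

1748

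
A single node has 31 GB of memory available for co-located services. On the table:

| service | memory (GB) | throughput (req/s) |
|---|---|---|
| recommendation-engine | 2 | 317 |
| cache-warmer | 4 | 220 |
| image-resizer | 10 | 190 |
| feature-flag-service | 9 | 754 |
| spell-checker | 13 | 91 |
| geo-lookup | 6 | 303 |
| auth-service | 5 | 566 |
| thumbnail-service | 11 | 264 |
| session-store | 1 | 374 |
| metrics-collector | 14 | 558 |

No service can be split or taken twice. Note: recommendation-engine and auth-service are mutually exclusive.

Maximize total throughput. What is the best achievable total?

Best packing: feature-flag-service + auth-service + session-store + metrics-collector — 29 GB, 2252 total.

2252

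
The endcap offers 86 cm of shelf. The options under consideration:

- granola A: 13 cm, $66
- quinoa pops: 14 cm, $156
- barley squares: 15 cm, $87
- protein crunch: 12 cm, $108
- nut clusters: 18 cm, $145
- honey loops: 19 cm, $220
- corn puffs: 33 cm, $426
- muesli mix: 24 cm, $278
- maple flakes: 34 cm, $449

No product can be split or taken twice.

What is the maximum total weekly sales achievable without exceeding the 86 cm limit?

1095

Density check — maple flakes 13.21, corn puffs 12.91, muesli mix 11.58 are the best per cm.
Taking honey loops + corn puffs + maple flakes: 86 cm used, 1095 in weekly sales.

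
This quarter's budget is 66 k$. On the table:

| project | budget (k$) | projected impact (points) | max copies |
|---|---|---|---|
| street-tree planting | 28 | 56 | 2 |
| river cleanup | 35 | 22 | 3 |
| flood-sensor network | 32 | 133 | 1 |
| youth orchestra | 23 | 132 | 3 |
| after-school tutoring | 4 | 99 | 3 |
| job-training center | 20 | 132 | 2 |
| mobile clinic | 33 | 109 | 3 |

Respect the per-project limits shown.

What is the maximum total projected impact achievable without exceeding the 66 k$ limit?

Filling by ratio: 3×after-school tutoring + 2×job-training center for 561, with 14 k$ left unused.
Replace job-training center with flood-sensor network: the trade gains 1 net, giving 562 at 64 k$.
Every other selection either busts 66 k$ or exceeds an availability limit or fails to beat 562.

562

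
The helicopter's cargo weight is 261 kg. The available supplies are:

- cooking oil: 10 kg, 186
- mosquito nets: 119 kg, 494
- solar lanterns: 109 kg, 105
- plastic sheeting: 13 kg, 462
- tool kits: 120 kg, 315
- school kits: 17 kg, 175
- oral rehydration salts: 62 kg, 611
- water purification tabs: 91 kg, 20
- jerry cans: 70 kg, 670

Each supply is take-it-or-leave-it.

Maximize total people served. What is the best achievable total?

2104

Cooking oil + plastic sheeting + school kits + oral rehydration salts + jerry cans uses 172 of the 261 kg and totals 2104.
The spare 89 kg is too small for any remaining supply, and no exchange beats 2104.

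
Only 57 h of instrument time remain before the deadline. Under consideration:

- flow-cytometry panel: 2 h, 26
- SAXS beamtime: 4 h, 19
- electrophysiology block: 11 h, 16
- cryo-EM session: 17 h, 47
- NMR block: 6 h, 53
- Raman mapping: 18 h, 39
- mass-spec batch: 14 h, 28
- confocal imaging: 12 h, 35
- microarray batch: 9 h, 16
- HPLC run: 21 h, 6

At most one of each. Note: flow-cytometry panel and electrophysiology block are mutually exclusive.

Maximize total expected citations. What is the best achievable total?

By expected citations per h: flow-cytometry panel 13.00, NMR block 8.83, SAXS beamtime 4.75, confocal imaging 2.92 lead.
Best packing: flow-cytometry panel + SAXS beamtime + cryo-EM session + NMR block + mass-spec batch + confocal imaging — 55 h, 208 total.
Next best is flow-cytometry panel + cryo-EM session + NMR block + Raman mapping + confocal imaging at 200 (55 h) — short by 8.

208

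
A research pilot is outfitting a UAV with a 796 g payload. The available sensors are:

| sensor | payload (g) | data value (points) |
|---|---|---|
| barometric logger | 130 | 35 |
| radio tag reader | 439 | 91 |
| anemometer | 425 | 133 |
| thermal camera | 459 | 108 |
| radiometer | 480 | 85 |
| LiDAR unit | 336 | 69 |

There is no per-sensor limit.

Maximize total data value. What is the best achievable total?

210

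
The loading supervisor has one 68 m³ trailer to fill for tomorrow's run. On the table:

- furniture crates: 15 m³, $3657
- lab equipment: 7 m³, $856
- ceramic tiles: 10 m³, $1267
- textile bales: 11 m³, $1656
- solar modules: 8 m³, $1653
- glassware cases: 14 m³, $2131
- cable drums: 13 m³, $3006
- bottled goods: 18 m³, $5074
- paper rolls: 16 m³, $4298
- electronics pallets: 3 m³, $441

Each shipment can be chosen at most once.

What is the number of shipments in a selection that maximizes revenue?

5

Best achievable revenue is 16476.
For example furniture crates + cable drums + bottled goods + paper rolls + electronics pallets achieves it, using 65 m³.
Every optimal selection uses 5 shipments.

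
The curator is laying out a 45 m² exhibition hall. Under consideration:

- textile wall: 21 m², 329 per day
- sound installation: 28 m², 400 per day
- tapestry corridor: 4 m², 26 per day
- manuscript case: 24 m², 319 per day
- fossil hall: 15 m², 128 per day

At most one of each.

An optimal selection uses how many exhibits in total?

2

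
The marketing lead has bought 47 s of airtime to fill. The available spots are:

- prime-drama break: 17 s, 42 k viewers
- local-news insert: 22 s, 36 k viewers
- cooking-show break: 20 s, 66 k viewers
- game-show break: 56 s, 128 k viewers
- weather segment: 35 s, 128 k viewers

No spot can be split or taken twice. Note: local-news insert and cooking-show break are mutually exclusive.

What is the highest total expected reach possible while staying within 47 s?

128

By expected reach per s: weather segment 3.66, cooking-show break 3.30, prime-drama break 2.47, game-show break 2.29 lead.
Taking weather segment: 35 s used, 128 in expected reach.
Every other selection either busts 47 s or breaks a pairing rule or fails to beat 128.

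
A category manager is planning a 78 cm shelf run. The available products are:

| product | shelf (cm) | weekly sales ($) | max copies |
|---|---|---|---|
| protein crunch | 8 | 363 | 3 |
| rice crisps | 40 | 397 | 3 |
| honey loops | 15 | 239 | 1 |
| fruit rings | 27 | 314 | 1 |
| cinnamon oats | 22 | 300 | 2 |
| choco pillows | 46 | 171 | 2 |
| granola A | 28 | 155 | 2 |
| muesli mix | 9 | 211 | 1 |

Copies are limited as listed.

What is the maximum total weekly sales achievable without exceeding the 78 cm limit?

1900

The ratio heuristic lands on 3×protein crunch + honey loops + cinnamon oats + muesli mix (1839) but leaves 8 cm idle.
Dropping honey loops frees 15 cm; slotting in cinnamon oats (22 cm) lifts the total to 1900 at 77 cm.
No other feasible combination exceeds 1900.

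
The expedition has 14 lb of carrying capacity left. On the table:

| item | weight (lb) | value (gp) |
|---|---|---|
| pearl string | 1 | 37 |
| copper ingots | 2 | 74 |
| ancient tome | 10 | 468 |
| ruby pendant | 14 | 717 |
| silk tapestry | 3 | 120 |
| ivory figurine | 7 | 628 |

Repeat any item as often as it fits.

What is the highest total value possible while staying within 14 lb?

1256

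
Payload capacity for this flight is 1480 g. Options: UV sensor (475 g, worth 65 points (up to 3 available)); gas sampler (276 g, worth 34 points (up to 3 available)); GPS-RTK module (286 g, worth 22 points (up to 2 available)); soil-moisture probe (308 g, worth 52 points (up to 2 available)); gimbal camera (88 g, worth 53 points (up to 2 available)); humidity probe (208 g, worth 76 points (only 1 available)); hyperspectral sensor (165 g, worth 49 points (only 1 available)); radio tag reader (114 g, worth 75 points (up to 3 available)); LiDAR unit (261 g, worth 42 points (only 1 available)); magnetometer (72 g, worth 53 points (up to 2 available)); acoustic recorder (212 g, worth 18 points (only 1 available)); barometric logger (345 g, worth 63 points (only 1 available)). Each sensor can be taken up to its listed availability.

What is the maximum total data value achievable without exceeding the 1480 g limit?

2×gimbal camera + humidity probe + hyperspectral sensor + 3×radio tag reader + 2×magnetometer + barometric logger uses 1380 of the 1480 g and totals 625.

625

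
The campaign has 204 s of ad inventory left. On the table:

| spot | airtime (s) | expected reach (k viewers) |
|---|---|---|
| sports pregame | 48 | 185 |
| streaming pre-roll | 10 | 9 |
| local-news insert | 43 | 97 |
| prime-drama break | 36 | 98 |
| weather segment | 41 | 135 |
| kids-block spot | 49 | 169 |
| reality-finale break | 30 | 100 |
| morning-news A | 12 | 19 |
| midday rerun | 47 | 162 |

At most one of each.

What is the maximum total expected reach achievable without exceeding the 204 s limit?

687

A density-first pass picks sports pregame + streaming pre-roll + kids-block spot + reality-finale break + morning-news A + midday rerun — 644 at 196 s.
Using the slack differently, sports pregame + prime-drama break + weather segment + kids-block spot + reality-finale break comes to 687 at 204 s.
Nothing else within 204 s beats 687.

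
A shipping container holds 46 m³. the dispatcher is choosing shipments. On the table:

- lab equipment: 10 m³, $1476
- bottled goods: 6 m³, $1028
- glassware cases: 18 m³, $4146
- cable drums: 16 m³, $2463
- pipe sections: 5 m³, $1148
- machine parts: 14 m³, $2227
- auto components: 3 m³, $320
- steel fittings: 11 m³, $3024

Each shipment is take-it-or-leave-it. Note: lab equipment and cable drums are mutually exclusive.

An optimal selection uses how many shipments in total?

Best achievable revenue is 9794.
One optimal bundle: lab equipment + glassware cases + pipe sections + steel fittings (44 m³).
All optima have 4 shipments.

4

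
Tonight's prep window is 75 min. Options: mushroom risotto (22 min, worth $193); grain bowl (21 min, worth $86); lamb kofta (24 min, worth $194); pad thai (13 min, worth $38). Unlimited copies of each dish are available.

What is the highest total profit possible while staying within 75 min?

Greedy by ratio would take 3×mushroom risotto: 66 min used, total 579.
Dropping 3×mushroom risotto frees 66 min; slotting in 3×lamb kofta (72 min) lifts the total to 582 at 72 min.
The spare 3 min is too small for any remaining dish, and no exchange beats 582.

582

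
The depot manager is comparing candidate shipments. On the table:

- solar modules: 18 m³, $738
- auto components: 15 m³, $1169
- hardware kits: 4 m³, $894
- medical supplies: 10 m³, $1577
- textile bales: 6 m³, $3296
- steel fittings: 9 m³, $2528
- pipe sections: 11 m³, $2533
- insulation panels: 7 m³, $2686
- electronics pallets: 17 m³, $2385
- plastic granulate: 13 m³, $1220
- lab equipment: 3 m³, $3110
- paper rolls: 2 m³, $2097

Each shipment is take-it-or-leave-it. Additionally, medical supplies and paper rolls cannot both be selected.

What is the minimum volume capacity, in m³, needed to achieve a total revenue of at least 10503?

18

Need the lightest bundle worth ≥ 10503.
textile bales + insulation panels + lab equipment + paper rolls: 11189 revenue at 18 m³.
Below 18 m³ the best achievable stays under 10503.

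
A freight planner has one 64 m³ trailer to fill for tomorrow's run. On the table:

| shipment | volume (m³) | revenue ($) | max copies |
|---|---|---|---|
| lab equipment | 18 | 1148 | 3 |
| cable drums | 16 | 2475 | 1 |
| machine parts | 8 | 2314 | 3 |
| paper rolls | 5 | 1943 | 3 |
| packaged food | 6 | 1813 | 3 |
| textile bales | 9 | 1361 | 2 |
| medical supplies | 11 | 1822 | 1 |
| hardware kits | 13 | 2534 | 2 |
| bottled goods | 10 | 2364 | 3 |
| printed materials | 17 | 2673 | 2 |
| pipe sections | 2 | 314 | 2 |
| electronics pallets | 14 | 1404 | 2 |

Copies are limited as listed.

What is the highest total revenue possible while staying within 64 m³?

19075

A density-first pass picks 3×machine parts + 3×paper rolls + 3×packaged food + 2×pipe sections — 18838 at 61 m³.
The 8 m³ tied up in packaged food and pipe sections is better spent on bottled goods — total rises to 19075 (63 m³).
Every other selection either busts 64 m³ or exceeds an availability limit or fails to beat 19075.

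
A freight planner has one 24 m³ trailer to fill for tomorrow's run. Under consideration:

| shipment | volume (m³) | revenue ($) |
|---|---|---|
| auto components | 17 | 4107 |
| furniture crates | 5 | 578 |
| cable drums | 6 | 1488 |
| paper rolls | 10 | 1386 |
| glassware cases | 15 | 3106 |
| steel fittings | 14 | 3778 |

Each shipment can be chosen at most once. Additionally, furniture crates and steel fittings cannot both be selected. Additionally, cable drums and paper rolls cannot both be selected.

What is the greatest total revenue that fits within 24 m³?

5595

Greedy by ratio would take cable drums + steel fittings: 20 m³ used, total 5266.
Replace steel fittings with auto components: the trade gains 329 net, giving 5595 at 23 m³.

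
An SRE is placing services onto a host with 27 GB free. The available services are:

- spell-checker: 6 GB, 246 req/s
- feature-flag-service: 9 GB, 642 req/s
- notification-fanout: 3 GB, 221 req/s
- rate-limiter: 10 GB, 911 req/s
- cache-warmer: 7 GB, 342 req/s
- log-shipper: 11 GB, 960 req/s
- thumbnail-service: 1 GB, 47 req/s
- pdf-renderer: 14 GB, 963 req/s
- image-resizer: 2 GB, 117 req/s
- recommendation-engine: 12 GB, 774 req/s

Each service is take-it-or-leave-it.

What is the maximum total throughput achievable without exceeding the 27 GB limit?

Notification-fanout + rate-limiter + log-shipper + thumbnail-service + image-resizer uses 27 of the 27 GB and totals 2256.
The closest alternative, notification-fanout + rate-limiter + log-shipper + image-resizer, reaches only 2209.

2256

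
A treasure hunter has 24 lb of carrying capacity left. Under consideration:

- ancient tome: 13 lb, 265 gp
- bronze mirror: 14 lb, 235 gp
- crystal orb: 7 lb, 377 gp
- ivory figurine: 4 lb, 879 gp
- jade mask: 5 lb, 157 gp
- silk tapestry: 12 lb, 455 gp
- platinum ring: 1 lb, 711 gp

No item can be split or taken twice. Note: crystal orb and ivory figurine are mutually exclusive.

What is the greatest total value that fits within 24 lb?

Best packing: ivory figurine + jade mask + silk tapestry + platinum ring — 22 lb, 2202 total.
The closest alternative, ivory figurine + silk tapestry + platinum ring, reaches only 2045.

2202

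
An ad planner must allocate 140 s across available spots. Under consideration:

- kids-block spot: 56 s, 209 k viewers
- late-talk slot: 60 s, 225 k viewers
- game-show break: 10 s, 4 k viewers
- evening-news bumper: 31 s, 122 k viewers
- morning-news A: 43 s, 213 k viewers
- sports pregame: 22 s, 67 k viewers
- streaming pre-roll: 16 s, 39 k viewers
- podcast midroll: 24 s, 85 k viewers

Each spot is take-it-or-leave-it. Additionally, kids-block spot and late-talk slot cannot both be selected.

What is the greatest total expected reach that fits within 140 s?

560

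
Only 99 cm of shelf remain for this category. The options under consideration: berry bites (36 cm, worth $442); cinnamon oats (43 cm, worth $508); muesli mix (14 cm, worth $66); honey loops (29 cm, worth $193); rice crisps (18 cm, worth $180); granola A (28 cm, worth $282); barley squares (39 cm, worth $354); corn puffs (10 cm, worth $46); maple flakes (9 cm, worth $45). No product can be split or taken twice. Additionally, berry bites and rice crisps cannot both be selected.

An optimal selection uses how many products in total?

4

Best achievable weekly sales is 1041.
berry bites + cinnamon oats + corn puffs + maple flakes hits 1041 at 98 cm.
All optima have 4 products.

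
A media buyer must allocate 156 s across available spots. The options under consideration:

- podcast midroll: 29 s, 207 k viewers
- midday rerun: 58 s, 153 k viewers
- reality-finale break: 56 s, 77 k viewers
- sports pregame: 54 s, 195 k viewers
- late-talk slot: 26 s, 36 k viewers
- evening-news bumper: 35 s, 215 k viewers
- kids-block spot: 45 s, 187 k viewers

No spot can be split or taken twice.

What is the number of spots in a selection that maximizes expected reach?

Optimal total is 653.
For example podcast midroll + sports pregame + late-talk slot + evening-news bumper achieves it, using 144 s.
Any selection reaching 653 contains exactly 4 spots.

4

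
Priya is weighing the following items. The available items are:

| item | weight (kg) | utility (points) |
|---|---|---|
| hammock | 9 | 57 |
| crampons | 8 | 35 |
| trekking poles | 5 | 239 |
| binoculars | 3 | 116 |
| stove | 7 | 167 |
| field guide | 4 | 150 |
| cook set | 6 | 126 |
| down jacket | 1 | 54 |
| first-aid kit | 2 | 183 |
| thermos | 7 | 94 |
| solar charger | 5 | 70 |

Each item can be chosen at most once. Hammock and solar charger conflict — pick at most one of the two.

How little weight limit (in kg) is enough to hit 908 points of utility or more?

Need the lightest bundle worth ≥ 908.
Taking trekking poles + binoculars + stove + field guide + down jacket + first-aid kit gives 909 (≥ 908) for 22 kg.
No combination under 22 kg hits 908.

22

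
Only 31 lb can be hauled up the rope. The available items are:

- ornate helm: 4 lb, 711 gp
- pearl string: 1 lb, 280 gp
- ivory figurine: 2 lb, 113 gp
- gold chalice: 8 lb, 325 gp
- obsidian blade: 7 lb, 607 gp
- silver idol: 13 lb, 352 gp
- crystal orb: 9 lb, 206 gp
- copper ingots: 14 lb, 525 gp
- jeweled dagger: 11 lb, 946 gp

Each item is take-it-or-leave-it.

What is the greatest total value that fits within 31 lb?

2869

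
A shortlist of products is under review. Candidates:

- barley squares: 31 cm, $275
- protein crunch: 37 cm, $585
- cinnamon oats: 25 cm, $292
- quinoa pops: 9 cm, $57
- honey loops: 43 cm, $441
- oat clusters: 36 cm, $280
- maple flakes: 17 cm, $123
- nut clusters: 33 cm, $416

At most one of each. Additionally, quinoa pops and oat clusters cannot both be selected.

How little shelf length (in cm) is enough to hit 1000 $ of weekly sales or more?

70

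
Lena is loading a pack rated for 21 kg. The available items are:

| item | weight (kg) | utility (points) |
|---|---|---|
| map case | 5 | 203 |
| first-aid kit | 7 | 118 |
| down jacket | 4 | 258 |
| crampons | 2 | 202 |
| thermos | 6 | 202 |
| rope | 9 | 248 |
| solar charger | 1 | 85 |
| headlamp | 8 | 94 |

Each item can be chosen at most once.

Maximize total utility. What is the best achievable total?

The ratio heuristic lands on map case + down jacket + crampons + thermos + solar charger (950) but leaves 3 kg idle.
Dropping thermos frees 6 kg; slotting in rope (9 kg) lifts the total to 996 at 21 kg.
Runner-up map case + down jacket + crampons + thermos + solar charger tops out at 950.

996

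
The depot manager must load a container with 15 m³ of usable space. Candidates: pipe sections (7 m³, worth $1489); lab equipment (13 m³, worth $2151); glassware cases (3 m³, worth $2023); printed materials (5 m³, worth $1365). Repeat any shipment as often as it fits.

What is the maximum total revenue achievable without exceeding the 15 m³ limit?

10115

Ranking by ratio (revenue/m³): glassware cases 674.33, printed materials 273.00, pipe sections 212.71.
Best packing: 5×glassware cases — 15 m³, 10115 total.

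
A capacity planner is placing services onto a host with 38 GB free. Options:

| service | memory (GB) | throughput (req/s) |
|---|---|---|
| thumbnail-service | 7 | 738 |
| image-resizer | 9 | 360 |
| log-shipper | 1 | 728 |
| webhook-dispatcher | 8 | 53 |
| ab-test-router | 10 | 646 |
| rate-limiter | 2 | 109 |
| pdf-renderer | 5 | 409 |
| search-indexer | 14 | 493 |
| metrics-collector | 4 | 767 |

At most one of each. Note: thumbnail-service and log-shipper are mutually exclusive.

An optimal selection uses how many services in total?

The maximum throughput within 38 GB is 3152.
One optimal bundle: log-shipper + ab-test-router + rate-limiter + pdf-renderer + search-indexer + metrics-collector (36 GB).
Every optimal selection uses 6 services.

6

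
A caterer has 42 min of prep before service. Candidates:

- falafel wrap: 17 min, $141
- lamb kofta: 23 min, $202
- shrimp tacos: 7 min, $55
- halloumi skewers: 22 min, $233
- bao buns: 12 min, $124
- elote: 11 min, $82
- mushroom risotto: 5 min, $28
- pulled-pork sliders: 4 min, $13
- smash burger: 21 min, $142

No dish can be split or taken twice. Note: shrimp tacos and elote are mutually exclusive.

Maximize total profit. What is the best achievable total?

Best packing: shrimp tacos + halloumi skewers + bao buns — 41 min, 412 total.
The closest alternative, halloumi skewers + bao buns + mushroom risotto, reaches only 385.

412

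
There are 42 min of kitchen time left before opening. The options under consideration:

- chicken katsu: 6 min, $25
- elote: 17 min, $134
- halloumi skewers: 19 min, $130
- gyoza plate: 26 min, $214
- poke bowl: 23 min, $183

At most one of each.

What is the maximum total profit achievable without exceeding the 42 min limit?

By profit per min: gyoza plate 8.23, poke bowl 7.96, elote 7.88, halloumi skewers 6.84 lead.
Filling by ratio: chicken katsu + gyoza plate for 239, with 10 min left unused.
Replace chicken katsu and gyoza plate with elote + poke bowl: the trade gains 78 net, giving 317 at 40 min.

317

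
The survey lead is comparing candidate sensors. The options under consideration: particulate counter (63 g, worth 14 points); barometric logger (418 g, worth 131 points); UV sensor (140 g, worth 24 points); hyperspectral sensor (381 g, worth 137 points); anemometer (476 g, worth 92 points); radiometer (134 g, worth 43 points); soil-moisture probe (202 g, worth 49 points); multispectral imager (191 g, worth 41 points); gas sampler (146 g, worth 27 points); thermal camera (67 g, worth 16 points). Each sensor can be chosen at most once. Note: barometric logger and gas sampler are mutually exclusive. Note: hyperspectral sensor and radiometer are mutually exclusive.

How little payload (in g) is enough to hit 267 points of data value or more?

799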